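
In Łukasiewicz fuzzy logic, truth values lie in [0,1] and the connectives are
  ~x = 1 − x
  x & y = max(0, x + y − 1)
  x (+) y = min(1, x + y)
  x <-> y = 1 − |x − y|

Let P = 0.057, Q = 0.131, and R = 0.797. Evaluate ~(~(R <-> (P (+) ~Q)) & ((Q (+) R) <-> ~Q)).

~Q = 1 − 0.131 = 0.869
P (+) ~Q = min(1, 0.057 + 0.869) = min(1, 0.926) = 0.926
R <-> (P (+) ~Q) = 1 − |0.797 − 0.926| = 1 − 0.129 = 0.871
~(R <-> (P (+) ~Q)) = 1 − 0.871 = 0.129
Q (+) R = min(1, 0.131 + 0.797) = min(1, 0.928) = 0.928
(Q (+) R) <-> ~Q = 1 − |0.928 − 0.869| = 1 − 0.059 = 0.941
~(R <-> (P (+) ~Q)) & ((Q (+) R) <-> ~Q) = max(0, 0.129 + 0.941 − 1) = max(0, 0.070) = 0.070
~(~(R <-> (P (+) ~Q)) & ((Q (+) R) <-> ~Q)) = 1 − 0.070 = 0.930

0.930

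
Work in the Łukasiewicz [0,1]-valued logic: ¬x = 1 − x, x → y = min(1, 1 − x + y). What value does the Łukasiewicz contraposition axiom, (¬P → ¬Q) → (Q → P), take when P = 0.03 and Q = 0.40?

1.00

¬P = 1 − 0.03 = 0.97
¬Q = 1 − 0.40 = 0.60
¬P → ¬Q = min(1, 1 − 0.97 + 0.60) = min(1, 0.63) = 0.63
Q → P = min(1, 1 − 0.40 + 0.03) = min(1, 0.63) = 0.63
(¬P → ¬Q) → (Q → P) = min(1, 1 − 0.63 + 0.63) = min(1, 1.00) = 1.00
(As expected: an axiom of Ł∞, always 1.)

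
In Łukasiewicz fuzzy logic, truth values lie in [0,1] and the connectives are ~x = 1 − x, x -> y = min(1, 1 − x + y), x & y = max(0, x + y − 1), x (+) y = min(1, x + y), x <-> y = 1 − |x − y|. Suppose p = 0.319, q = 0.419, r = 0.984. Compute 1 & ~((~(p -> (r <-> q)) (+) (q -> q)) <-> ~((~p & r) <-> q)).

r <-> q = 1 − |0.984 − 0.419| = 1 − 0.565 = 0.435
p -> (r <-> q) = min(1, 1 − 0.319 + 0.435) = min(1, 1.116) = 1.000
~(p -> (r <-> q)) = 1 − 1.000 = 0.000
q -> q = min(1, 1 − 0.419 + 0.419) = min(1, 1.000) = 1.000
~(p -> (r <-> q)) (+) (q -> q) = min(1, 0.000 + 1.000) = min(1, 1.000) = 1.000
~p = 1 − 0.319 = 0.681
~p & r = max(0, 0.681 + 0.984 − 1) = max(0, 0.665) = 0.665
(~p & r) <-> q = 1 − |0.665 − 0.419| = 1 − 0.246 = 0.754
~((~p & r) <-> q) = 1 − 0.754 = 0.246
(~(p -> (r <-> q)) (+) (q -> q)) <-> ~((~p & r) <-> q) = 1 − |1.000 − 0.246| = 1 − 0.754 = 0.246
~((~(p -> (r <-> q)) (+) (q -> q)) <-> ~((~p & r) <-> q)) = 1 − 0.246 = 0.754
1 & ~((~(p -> (r <-> q)) (+) (q -> q)) <-> ~((~p & r) <-> q)) = max(0, 1.000 + 0.754 − 1) = max(0, 0.754) = 0.754

0.754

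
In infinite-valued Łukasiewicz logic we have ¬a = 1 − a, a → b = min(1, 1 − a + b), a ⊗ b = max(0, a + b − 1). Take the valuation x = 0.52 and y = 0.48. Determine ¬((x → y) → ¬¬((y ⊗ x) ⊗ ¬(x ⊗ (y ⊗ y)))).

0.96

x → y = min(1, 1 − 0.52 + 0.48) = min(1, 0.96) = 0.96
y ⊗ x = max(0, 0.48 + 0.52 − 1) = max(0, 0.00) = 0.00
y ⊗ y = max(0, 0.48 + 0.48 − 1) = max(0, -0.04) = 0.00
x ⊗ (y ⊗ y) = max(0, 0.52 + 0.00 − 1) = max(0, -0.48) = 0.00
¬(x ⊗ (y ⊗ y)) = 1 − 0.00 = 1.00
(y ⊗ x) ⊗ ¬(x ⊗ (y ⊗ y)) = max(0, 0.00 + 1.00 − 1) = max(0, 0.00) = 0.00
¬((y ⊗ x) ⊗ ¬(x ⊗ (y ⊗ y))) = 1 − 0.00 = 1.00
¬¬((y ⊗ x) ⊗ ¬(x ⊗ (y ⊗ y))) = 1 − 1.00 = 0.00
(x → y) → ¬¬((y ⊗ x) ⊗ ¬(x ⊗ (y ⊗ y))) = min(1, 1 − 0.96 + 0.00) = min(1, 0.04) = 0.04
¬((x → y) → ¬¬((y ⊗ x) ⊗ ¬(x ⊗ (y ⊗ y)))) = 1 − 0.04 = 0.96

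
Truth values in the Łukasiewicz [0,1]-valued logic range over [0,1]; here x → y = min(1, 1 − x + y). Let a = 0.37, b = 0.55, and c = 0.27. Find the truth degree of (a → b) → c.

a → b = min(1, 1 − 0.37 + 0.55) = min(1, 1.18) = 1.00
(a → b) → c = min(1, 1 − 1.00 + 0.27) = min(1, 0.27) = 0.27

0.27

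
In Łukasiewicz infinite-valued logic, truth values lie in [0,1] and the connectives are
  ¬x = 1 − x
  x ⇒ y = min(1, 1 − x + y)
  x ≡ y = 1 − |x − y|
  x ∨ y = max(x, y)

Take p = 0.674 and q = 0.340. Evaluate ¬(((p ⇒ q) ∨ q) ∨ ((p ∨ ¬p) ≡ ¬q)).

p ⇒ q = min(1, 1 − 0.674 + 0.340) = min(1, 0.666) = 0.666
(p ⇒ q) ∨ q = max(0.666, 0.340) = 0.666
¬p = 1 − 0.674 = 0.326
p ∨ ¬p = max(0.674, 0.326) = 0.674
¬q = 1 − 0.340 = 0.660
(p ∨ ¬p) ≡ ¬q = 1 − |0.674 − 0.660| = 1 − 0.014 = 0.986
((p ⇒ q) ∨ q) ∨ ((p ∨ ¬p) ≡ ¬q) = max(0.666, 0.986) = 0.986
¬(((p ⇒ q) ∨ q) ∨ ((p ∨ ¬p) ≡ ¬q)) = 1 − 0.986 = 0.014

0.014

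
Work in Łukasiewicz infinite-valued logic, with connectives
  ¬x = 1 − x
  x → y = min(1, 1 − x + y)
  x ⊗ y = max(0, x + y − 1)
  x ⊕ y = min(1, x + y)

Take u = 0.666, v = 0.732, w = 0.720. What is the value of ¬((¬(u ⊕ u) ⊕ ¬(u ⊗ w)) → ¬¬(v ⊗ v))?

0.150

u ⊕ u = min(1, 0.666 + 0.666) = min(1, 1.332) = 1.000
¬(u ⊕ u) = 1 − 1.000 = 0.000
u ⊗ w = max(0, 0.666 + 0.720 − 1) = max(0, 0.386) = 0.386
¬(u ⊗ w) = 1 − 0.386 = 0.614
¬(u ⊕ u) ⊕ ¬(u ⊗ w) = min(1, 0.000 + 0.614) = min(1, 0.614) = 0.614
v ⊗ v = max(0, 0.732 + 0.732 − 1) = max(0, 0.464) = 0.464
¬(v ⊗ v) = 1 − 0.464 = 0.536
¬¬(v ⊗ v) = 1 − 0.536 = 0.464
(¬(u ⊕ u) ⊕ ¬(u ⊗ w)) → ¬¬(v ⊗ v) = min(1, 1 − 0.614 + 0.464) = min(1, 0.850) = 0.850
¬((¬(u ⊕ u) ⊕ ¬(u ⊗ w)) → ¬¬(v ⊗ v)) = 1 − 0.850 = 0.150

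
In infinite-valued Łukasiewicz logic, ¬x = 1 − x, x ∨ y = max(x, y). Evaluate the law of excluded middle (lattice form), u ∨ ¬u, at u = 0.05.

¬u = 1 − 0.05 = 0.95
u ∨ ¬u = max(0.05, 0.95) = 0.95
(The value 0.95 < 1 shows this instance is not satisfied; not a Ł∞-tautology — its value is max(a, 1−a).)

0.95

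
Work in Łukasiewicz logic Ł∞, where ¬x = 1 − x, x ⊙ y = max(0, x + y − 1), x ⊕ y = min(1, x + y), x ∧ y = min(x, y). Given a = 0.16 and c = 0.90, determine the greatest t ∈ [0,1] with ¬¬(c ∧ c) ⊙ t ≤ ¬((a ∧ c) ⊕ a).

c ∧ c = min(0.90, 0.90) = 0.90
¬(c ∧ c) = 1 − 0.90 = 0.10
¬¬(c ∧ c) = 1 − 0.10 = 0.90
So the left factor is ¬¬(c ∧ c) = 0.90.
a ∧ c = min(0.16, 0.90) = 0.16
(a ∧ c) ⊕ a = min(1, 0.16 + 0.16) = min(1, 0.32) = 0.32
¬((a ∧ c) ⊕ a) = 1 − 0.32 = 0.68
So the right-hand bound is ¬((a ∧ c) ⊕ a) = 0.68.
The residuum of the Łukasiewicz t-norm gives the supremum: min(1, 1 − 0.90 + 0.68).
1 − 0.90 + 0.68 = 0.78, so t = min(1, 0.78) = 0.78.
Check: 0.90 ⊙ 0.78 = max(0, 0.68) = 0.68 ≤ 0.68.

0.78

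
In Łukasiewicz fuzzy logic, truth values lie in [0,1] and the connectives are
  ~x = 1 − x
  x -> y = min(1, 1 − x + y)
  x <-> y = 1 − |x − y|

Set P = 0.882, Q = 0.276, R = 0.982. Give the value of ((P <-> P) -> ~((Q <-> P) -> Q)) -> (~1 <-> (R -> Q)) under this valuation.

1.000

P <-> P = 1 − |0.882 − 0.882| = 1 − 0.000 = 1.000
Q <-> P = 1 − |0.276 − 0.882| = 1 − 0.606 = 0.394
(Q <-> P) -> Q = min(1, 1 − 0.394 + 0.276) = min(1, 0.882) = 0.882
~((Q <-> P) -> Q) = 1 − 0.882 = 0.118
(P <-> P) -> ~((Q <-> P) -> Q) = min(1, 1 − 1.000 + 0.118) = min(1, 0.118) = 0.118
~1 = 1 − 1.000 = 0.000
R -> Q = min(1, 1 − 0.982 + 0.276) = min(1, 0.294) = 0.294
~1 <-> (R -> Q) = 1 − |0.000 − 0.294| = 1 − 0.294 = 0.706
((P <-> P) -> ~((Q <-> P) -> Q)) -> (~1 <-> (R -> Q)) = min(1, 1 − 0.118 + 0.706) = min(1, 1.588) = 1.000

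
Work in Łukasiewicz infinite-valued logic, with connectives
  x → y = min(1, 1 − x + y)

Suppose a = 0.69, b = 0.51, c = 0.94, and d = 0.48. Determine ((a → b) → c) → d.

0.48

a → b = min(1, 1 − 0.69 + 0.51) = min(1, 0.82) = 0.82
(a → b) → c = min(1, 1 − 0.82 + 0.94) = min(1, 1.12) = 1.00
((a → b) → c) → d = min(1, 1 − 1.00 + 0.48) = min(1, 0.48) = 0.48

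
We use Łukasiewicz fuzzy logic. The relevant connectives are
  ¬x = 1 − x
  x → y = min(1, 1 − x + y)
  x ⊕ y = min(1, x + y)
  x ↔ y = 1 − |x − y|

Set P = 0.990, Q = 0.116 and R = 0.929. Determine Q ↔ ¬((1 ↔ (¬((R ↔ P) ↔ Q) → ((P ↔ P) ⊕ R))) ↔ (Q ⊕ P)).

0.884

R ↔ P = 1 − |0.929 − 0.990| = 1 − 0.061 = 0.939
(R ↔ P) ↔ Q = 1 − |0.939 − 0.116| = 1 − 0.823 = 0.177
¬((R ↔ P) ↔ Q) = 1 − 0.177 = 0.823
P ↔ P = 1 − |0.990 − 0.990| = 1 − 0.000 = 1.000
(P ↔ P) ⊕ R = min(1, 1.000 + 0.929) = min(1, 1.929) = 1.000
¬((R ↔ P) ↔ Q) → ((P ↔ P) ⊕ R) = min(1, 1 − 0.823 + 1.000) = min(1, 1.177) = 1.000
1 ↔ (¬((R ↔ P) ↔ Q) → ((P ↔ P) ⊕ R)) = 1 − |1.000 − 1.000| = 1 − 0.000 = 1.000
Q ⊕ P = min(1, 0.116 + 0.990) = min(1, 1.106) = 1.000
(1 ↔ (¬((R ↔ P) ↔ Q) → ((P ↔ P) ⊕ R))) ↔ (Q ⊕ P) = 1 − |1.000 − 1.000| = 1 − 0.000 = 1.000
¬((1 ↔ (¬((R ↔ P) ↔ Q) → ((P ↔ P) ⊕ R))) ↔ (Q ⊕ P)) = 1 − 1.000 = 0.000
Q ↔ ¬((1 ↔ (¬((R ↔ P) ↔ Q) → ((P ↔ P) ⊕ R))) ↔ (Q ⊕ P)) = 1 − |0.116 − 0.000| = 1 − 0.116 = 0.884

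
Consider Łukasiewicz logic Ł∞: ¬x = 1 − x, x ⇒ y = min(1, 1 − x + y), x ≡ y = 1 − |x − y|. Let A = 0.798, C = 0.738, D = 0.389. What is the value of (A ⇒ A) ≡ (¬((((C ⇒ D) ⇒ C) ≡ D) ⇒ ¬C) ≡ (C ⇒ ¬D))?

A ⇒ A = min(1, 1 − 0.798 + 0.798) = min(1, 1.000) = 1.000
C ⇒ D = min(1, 1 − 0.738 + 0.389) = min(1, 0.651) = 0.651
(C ⇒ D) ⇒ C = min(1, 1 − 0.651 + 0.738) = min(1, 1.087) = 1.000
((C ⇒ D) ⇒ C) ≡ D = 1 − |1.000 − 0.389| = 1 − 0.611 = 0.389
¬C = 1 − 0.738 = 0.262
(((C ⇒ D) ⇒ C) ≡ D) ⇒ ¬C = min(1, 1 − 0.389 + 0.262) = min(1, 0.873) = 0.873
¬((((C ⇒ D) ⇒ C) ≡ D) ⇒ ¬C) = 1 − 0.873 = 0.127
¬D = 1 − 0.389 = 0.611
C ⇒ ¬D = min(1, 1 − 0.738 + 0.611) = min(1, 0.873) = 0.873
¬((((C ⇒ D) ⇒ C) ≡ D) ⇒ ¬C) ≡ (C ⇒ ¬D) = 1 − |0.127 − 0.873| = 1 − 0.746 = 0.254
(A ⇒ A) ≡ (¬((((C ⇒ D) ⇒ C) ≡ D) ⇒ ¬C) ≡ (C ⇒ ¬D)) = 1 − |1.000 − 0.254| = 1 − 0.746 = 0.254

0.254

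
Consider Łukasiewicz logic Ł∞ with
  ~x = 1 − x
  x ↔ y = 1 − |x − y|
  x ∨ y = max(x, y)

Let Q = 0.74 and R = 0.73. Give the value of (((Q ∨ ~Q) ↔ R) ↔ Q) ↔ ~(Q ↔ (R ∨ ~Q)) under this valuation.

0.26

~Q = 1 − 0.74 = 0.26
Q ∨ ~Q = max(0.74, 0.26) = 0.74
(Q ∨ ~Q) ↔ R = 1 − |0.74 − 0.73| = 1 − 0.01 = 0.99
((Q ∨ ~Q) ↔ R) ↔ Q = 1 − |0.99 − 0.74| = 1 − 0.25 = 0.75
R ∨ ~Q = max(0.73, 0.26) = 0.73
Q ↔ (R ∨ ~Q) = 1 − |0.74 − 0.73| = 1 − 0.01 = 0.99
~(Q ↔ (R ∨ ~Q)) = 1 − 0.99 = 0.01
(((Q ∨ ~Q) ↔ R) ↔ Q) ↔ ~(Q ↔ (R ∨ ~Q)) = 1 − |0.75 − 0.01| = 1 − 0.74 = 0.26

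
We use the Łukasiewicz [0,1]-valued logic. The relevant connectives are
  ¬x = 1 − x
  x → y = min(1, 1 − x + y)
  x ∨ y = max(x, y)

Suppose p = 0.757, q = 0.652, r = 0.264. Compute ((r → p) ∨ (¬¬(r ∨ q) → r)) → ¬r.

0.736

r → p = min(1, 1 − 0.264 + 0.757) = min(1, 1.493) = 1.000
r ∨ q = max(0.264, 0.652) = 0.652
¬(r ∨ q) = 1 − 0.652 = 0.348
¬¬(r ∨ q) = 1 − 0.348 = 0.652
¬¬(r ∨ q) → r = min(1, 1 − 0.652 + 0.264) = min(1, 0.612) = 0.612
(r → p) ∨ (¬¬(r ∨ q) → r) = max(1.000, 0.612) = 1.000
¬r = 1 − 0.264 = 0.736
((r → p) ∨ (¬¬(r ∨ q) → r)) → ¬r = min(1, 1 − 1.000 + 0.736) = min(1, 0.736) = 0.736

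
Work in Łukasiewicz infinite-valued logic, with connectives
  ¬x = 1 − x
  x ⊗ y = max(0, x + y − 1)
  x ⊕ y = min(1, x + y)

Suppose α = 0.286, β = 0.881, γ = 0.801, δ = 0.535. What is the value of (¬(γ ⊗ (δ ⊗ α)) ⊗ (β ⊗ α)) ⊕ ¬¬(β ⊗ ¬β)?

0.167

δ ⊗ α = max(0, 0.535 + 0.286 − 1) = max(0, -0.179) = 0.000
γ ⊗ (δ ⊗ α) = max(0, 0.801 + 0.000 − 1) = max(0, -0.199) = 0.000
¬(γ ⊗ (δ ⊗ α)) = 1 − 0.000 = 1.000
β ⊗ α = max(0, 0.881 + 0.286 − 1) = max(0, 0.167) = 0.167
¬(γ ⊗ (δ ⊗ α)) ⊗ (β ⊗ α) = max(0, 1.000 + 0.167 − 1) = max(0, 0.167) = 0.167
¬β = 1 − 0.881 = 0.119
β ⊗ ¬β = max(0, 0.881 + 0.119 − 1) = max(0, 0.000) = 0.000
¬(β ⊗ ¬β) = 1 − 0.000 = 1.000
¬¬(β ⊗ ¬β) = 1 − 1.000 = 0.000
(¬(γ ⊗ (δ ⊗ α)) ⊗ (β ⊗ α)) ⊕ ¬¬(β ⊗ ¬β) = min(1, 0.167 + 0.000) = min(1, 0.167) = 0.167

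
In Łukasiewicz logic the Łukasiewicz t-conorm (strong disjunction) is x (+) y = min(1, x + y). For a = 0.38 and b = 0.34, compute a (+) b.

0.72

a (+) b = min(1, 0.38 + 0.34) = min(1, 0.72) = 0.72
For comparison, the Gödel t-conorm max(x, y) would give 0.38.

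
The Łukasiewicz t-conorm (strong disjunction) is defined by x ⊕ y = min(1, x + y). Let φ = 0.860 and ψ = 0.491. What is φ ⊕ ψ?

φ ⊕ ψ = min(1, 0.860 + 0.491) = min(1, 1.351) = 1.000
For comparison, the Gödel t-conorm max(x, y) would give 0.860.

1.000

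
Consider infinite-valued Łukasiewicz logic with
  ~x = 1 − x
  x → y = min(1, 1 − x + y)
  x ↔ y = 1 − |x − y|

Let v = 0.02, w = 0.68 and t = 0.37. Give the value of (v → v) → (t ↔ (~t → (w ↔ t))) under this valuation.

v → v = min(1, 1 − 0.02 + 0.02) = min(1, 1.00) = 1.00
~t = 1 − 0.37 = 0.63
w ↔ t = 1 − |0.68 − 0.37| = 1 − 0.31 = 0.69
~t → (w ↔ t) = min(1, 1 − 0.63 + 0.69) = min(1, 1.06) = 1.00
t ↔ (~t → (w ↔ t)) = 1 − |0.37 − 1.00| = 1 − 0.63 = 0.37
(v → v) → (t ↔ (~t → (w ↔ t))) = min(1, 1 − 1.00 + 0.37) = min(1, 0.37) = 0.37

0.37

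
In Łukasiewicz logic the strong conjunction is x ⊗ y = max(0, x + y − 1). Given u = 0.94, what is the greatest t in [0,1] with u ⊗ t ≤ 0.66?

0.72

The residuum of the Łukasiewicz t-norm gives the supremum: min(1, 1 − 0.94 + 0.66).
1 − 0.94 + 0.66 = 0.72, so t = min(1, 0.72) = 0.72.
Check: 0.94 ⊗ 0.72 = max(0, 0.66) = 0.66 ≤ 0.66.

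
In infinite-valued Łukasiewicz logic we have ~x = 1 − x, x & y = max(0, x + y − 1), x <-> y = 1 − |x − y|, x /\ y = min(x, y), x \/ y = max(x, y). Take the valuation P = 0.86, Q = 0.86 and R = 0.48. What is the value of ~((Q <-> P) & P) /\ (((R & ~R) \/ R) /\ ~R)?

0.14

Q <-> P = 1 − |0.86 − 0.86| = 1 − 0.00 = 1.00
(Q <-> P) & P = max(0, 1.00 + 0.86 − 1) = max(0, 0.86) = 0.86
~((Q <-> P) & P) = 1 − 0.86 = 0.14
~R = 1 − 0.48 = 0.52
R & ~R = max(0, 0.48 + 0.52 − 1) = max(0, 0.00) = 0.00
(R & ~R) \/ R = max(0.00, 0.48) = 0.48
((R & ~R) \/ R) /\ ~R = min(0.48, 0.52) = 0.48
~((Q <-> P) & P) /\ (((R & ~R) \/ R) /\ ~R) = min(0.14, 0.48) = 0.14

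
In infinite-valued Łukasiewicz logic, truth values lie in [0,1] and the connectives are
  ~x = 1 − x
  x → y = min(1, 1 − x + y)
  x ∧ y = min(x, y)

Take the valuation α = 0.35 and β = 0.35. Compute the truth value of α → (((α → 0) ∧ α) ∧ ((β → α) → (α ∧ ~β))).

1.00

α → 0 = min(1, 1 − 0.35 + 0.00) = min(1, 0.65) = 0.65
(α → 0) ∧ α = min(0.65, 0.35) = 0.35
β → α = min(1, 1 − 0.35 + 0.35) = min(1, 1.00) = 1.00
~β = 1 − 0.35 = 0.65
α ∧ ~β = min(0.35, 0.65) = 0.35
(β → α) → (α ∧ ~β) = min(1, 1 − 1.00 + 0.35) = min(1, 0.35) = 0.35
((α → 0) ∧ α) ∧ ((β → α) → (α ∧ ~β)) = min(0.35, 0.35) = 0.35
α → (((α → 0) ∧ α) ∧ ((β → α) → (α ∧ ~β))) = min(1, 1 − 0.35 + 0.35) = min(1, 1.00) = 1.00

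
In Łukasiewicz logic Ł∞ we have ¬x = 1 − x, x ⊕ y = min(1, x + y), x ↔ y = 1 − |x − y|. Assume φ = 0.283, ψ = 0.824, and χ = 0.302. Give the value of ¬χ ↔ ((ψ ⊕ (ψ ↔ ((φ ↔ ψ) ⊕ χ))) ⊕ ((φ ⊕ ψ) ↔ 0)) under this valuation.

0.698

¬χ = 1 − 0.302 = 0.698
φ ↔ ψ = 1 − |0.283 − 0.824| = 1 − 0.541 = 0.459
(φ ↔ ψ) ⊕ χ = min(1, 0.459 + 0.302) = min(1, 0.761) = 0.761
ψ ↔ ((φ ↔ ψ) ⊕ χ) = 1 − |0.824 − 0.761| = 1 − 0.063 = 0.937
ψ ⊕ (ψ ↔ ((φ ↔ ψ) ⊕ χ)) = min(1, 0.824 + 0.937) = min(1, 1.761) = 1.000
φ ⊕ ψ = min(1, 0.283 + 0.824) = min(1, 1.107) = 1.000
(φ ⊕ ψ) ↔ 0 = 1 − |1.000 − 0.000| = 1 − 1.000 = 0.000
(ψ ⊕ (ψ ↔ ((φ ↔ ψ) ⊕ χ))) ⊕ ((φ ⊕ ψ) ↔ 0) = min(1, 1.000 + 0.000) = min(1, 1.000) = 1.000
¬χ ↔ ((ψ ⊕ (ψ ↔ ((φ ↔ ψ) ⊕ χ))) ⊕ ((φ ⊕ ψ) ↔ 0)) = 1 − |0.698 − 1.000| = 1 − 0.302 = 0.698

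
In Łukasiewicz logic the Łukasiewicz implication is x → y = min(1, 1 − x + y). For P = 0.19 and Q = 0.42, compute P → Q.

P → Q = min(1, 1 − 0.19 + 0.42) = min(1, 1.23) = 1.00
For comparison, the Gödel implication (1 if x ≤ y else y) would give 1.00.

1.00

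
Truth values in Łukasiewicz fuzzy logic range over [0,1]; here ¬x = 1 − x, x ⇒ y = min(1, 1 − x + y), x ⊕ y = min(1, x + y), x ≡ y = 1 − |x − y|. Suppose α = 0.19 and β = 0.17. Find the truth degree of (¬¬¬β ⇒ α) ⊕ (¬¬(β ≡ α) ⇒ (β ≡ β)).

1.00

¬β = 1 − 0.17 = 0.83
¬¬β = 1 − 0.83 = 0.17
¬¬¬β = 1 − 0.17 = 0.83
¬¬¬β ⇒ α = min(1, 1 − 0.83 + 0.19) = min(1, 0.36) = 0.36
β ≡ α = 1 − |0.17 − 0.19| = 1 − 0.02 = 0.98
¬(β ≡ α) = 1 − 0.98 = 0.02
¬¬(β ≡ α) = 1 − 0.02 = 0.98
β ≡ β = 1 − |0.17 − 0.17| = 1 − 0.00 = 1.00
¬¬(β ≡ α) ⇒ (β ≡ β) = min(1, 1 − 0.98 + 1.00) = min(1, 1.02) = 1.00
(¬¬¬β ⇒ α) ⊕ (¬¬(β ≡ α) ⇒ (β ≡ β)) = min(1, 0.36 + 1.00) = min(1, 1.36) = 1.00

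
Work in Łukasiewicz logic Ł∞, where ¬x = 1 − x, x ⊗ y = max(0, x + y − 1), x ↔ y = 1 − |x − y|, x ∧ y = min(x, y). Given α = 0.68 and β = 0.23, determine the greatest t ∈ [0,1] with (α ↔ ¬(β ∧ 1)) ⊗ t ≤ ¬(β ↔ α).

β ∧ 1 = min(0.23, 1.00) = 0.23
¬(β ∧ 1) = 1 − 0.23 = 0.77
α ↔ ¬(β ∧ 1) = 1 − |0.68 − 0.77| = 1 − 0.09 = 0.91
So the left factor is α ↔ ¬(β ∧ 1) = 0.91.
β ↔ α = 1 − |0.23 − 0.68| = 1 − 0.45 = 0.55
¬(β ↔ α) = 1 − 0.55 = 0.45
So the right-hand bound is ¬(β ↔ α) = 0.45.
The residuum of the Łukasiewicz t-norm gives the supremum: min(1, 1 − 0.91 + 0.45).
1 − 0.91 + 0.45 = 0.54, so t = min(1, 0.54) = 0.54.
Check: 0.91 ⊗ 0.54 = max(0, 0.45) = 0.45 ≤ 0.45.

0.54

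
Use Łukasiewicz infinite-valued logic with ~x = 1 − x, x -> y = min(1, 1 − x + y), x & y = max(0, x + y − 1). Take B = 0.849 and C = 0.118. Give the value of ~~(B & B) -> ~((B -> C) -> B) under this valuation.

B & B = max(0, 0.849 + 0.849 − 1) = max(0, 0.698) = 0.698
~(B & B) = 1 − 0.698 = 0.302
~~(B & B) = 1 − 0.302 = 0.698
B -> C = min(1, 1 − 0.849 + 0.118) = min(1, 0.269) = 0.269
(B -> C) -> B = min(1, 1 − 0.269 + 0.849) = min(1, 1.580) = 1.000
~((B -> C) -> B) = 1 − 1.000 = 0.000
~~(B & B) -> ~((B -> C) -> B) = min(1, 1 − 0.698 + 0.000) = min(1, 0.302) = 0.302

0.302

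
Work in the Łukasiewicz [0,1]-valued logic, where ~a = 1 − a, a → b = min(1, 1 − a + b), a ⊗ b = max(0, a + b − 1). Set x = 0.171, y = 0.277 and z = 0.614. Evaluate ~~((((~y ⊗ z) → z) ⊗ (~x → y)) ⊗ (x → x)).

0.448

~y = 1 − 0.277 = 0.723
~y ⊗ z = max(0, 0.723 + 0.614 − 1) = max(0, 0.337) = 0.337
(~y ⊗ z) → z = min(1, 1 − 0.337 + 0.614) = min(1, 1.277) = 1.000
~x = 1 − 0.171 = 0.829
~x → y = min(1, 1 − 0.829 + 0.277) = min(1, 0.448) = 0.448
((~y ⊗ z) → z) ⊗ (~x → y) = max(0, 1.000 + 0.448 − 1) = max(0, 0.448) = 0.448
x → x = min(1, 1 − 0.171 + 0.171) = min(1, 1.000) = 1.000
(((~y ⊗ z) → z) ⊗ (~x → y)) ⊗ (x → x) = max(0, 0.448 + 1.000 − 1) = max(0, 0.448) = 0.448
~((((~y ⊗ z) → z) ⊗ (~x → y)) ⊗ (x → x)) = 1 − 0.448 = 0.552
~~((((~y ⊗ z) → z) ⊗ (~x → y)) ⊗ (x → x)) = 1 − 0.552 = 0.448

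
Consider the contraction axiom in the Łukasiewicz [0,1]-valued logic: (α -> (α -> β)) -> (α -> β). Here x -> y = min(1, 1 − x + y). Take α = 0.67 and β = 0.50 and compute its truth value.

α -> β = min(1, 1 − 0.67 + 0.50) = min(1, 0.83) = 0.83
α -> (α -> β) = min(1, 1 − 0.67 + 0.83) = min(1, 1.16) = 1.00
(α -> (α -> β)) -> (α -> β) = min(1, 1 − 1.00 + 0.83) = min(1, 0.83) = 0.83
(The value 0.83 < 1 shows this instance is not satisfied; fails in Ł∞ (the t-norm is not idempotent).)

0.83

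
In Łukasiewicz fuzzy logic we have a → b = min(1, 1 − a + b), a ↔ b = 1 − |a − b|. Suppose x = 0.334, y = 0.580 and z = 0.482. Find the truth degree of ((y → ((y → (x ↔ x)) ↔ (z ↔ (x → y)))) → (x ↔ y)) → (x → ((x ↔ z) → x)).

1.000

x ↔ x = 1 − |0.334 − 0.334| = 1 − 0.000 = 1.000
y → (x ↔ x) = min(1, 1 − 0.580 + 1.000) = min(1, 1.420) = 1.000
x → y = min(1, 1 − 0.334 + 0.580) = min(1, 1.246) = 1.000
z ↔ (x → y) = 1 − |0.482 − 1.000| = 1 − 0.518 = 0.482
(y → (x ↔ x)) ↔ (z ↔ (x → y)) = 1 − |1.000 − 0.482| = 1 − 0.518 = 0.482
y → ((y → (x ↔ x)) ↔ (z ↔ (x → y))) = min(1, 1 − 0.580 + 0.482) = min(1, 0.902) = 0.902
x ↔ y = 1 − |0.334 − 0.580| = 1 − 0.246 = 0.754
(y → ((y → (x ↔ x)) ↔ (z ↔ (x → y)))) → (x ↔ y) = min(1, 1 − 0.902 + 0.754) = min(1, 0.852) = 0.852
x ↔ z = 1 − |0.334 − 0.482| = 1 − 0.148 = 0.852
(x ↔ z) → x = min(1, 1 − 0.852 + 0.334) = min(1, 0.482) = 0.482
x → ((x ↔ z) → x) = min(1, 1 − 0.334 + 0.482) = min(1, 1.148) = 1.000
((y → ((y → (x ↔ x)) ↔ (z ↔ (x → y)))) → (x ↔ y)) → (x → ((x ↔ z) → x)) = min(1, 1 − 0.852 + 1.000) = min(1, 1.148) = 1.000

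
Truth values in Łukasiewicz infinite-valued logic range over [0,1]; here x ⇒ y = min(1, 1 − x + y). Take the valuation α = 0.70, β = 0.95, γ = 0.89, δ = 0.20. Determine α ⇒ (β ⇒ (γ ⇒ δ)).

γ ⇒ δ = min(1, 1 − 0.89 + 0.20) = min(1, 0.31) = 0.31
β ⇒ (γ ⇒ δ) = min(1, 1 − 0.95 + 0.31) = min(1, 0.36) = 0.36
α ⇒ (β ⇒ (γ ⇒ δ)) = min(1, 1 − 0.70 + 0.36) = min(1, 0.66) = 0.66

0.66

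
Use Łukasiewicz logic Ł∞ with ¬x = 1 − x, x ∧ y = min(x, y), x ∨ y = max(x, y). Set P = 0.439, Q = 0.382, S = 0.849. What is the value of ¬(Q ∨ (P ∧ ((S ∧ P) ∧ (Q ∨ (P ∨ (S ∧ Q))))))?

0.561

S ∧ P = min(0.849, 0.439) = 0.439
S ∧ Q = min(0.849, 0.382) = 0.382
P ∨ (S ∧ Q) = max(0.439, 0.382) = 0.439
Q ∨ (P ∨ (S ∧ Q)) = max(0.382, 0.439) = 0.439
(S ∧ P) ∧ (Q ∨ (P ∨ (S ∧ Q))) = min(0.439, 0.439) = 0.439
P ∧ ((S ∧ P) ∧ (Q ∨ (P ∨ (S ∧ Q)))) = min(0.439, 0.439) = 0.439
Q ∨ (P ∧ ((S ∧ P) ∧ (Q ∨ (P ∨ (S ∧ Q))))) = max(0.382, 0.439) = 0.439
¬(Q ∨ (P ∧ ((S ∧ P) ∧ (Q ∨ (P ∨ (S ∧ Q)))))) = 1 − 0.439 = 0.561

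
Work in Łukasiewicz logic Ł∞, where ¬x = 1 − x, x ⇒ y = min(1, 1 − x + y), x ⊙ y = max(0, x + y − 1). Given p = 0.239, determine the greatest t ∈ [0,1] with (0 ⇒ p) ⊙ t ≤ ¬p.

0.761

0 ⇒ p = min(1, 1 − 0.000 + 0.239) = min(1, 1.239) = 1.000
So the left factor is 0 ⇒ p = 1.000.
¬p = 1 − 0.239 = 0.761
So the right-hand bound is ¬p = 0.761.
The residuum of the Łukasiewicz t-norm gives the supremum: min(1, 1 − 1.000 + 0.761).
1 − 1.000 + 0.761 = 0.761, so t = min(1, 0.761) = 0.761.
Check: 1.000 ⊙ 0.761 = max(0, 0.761) = 0.761 ≤ 0.761.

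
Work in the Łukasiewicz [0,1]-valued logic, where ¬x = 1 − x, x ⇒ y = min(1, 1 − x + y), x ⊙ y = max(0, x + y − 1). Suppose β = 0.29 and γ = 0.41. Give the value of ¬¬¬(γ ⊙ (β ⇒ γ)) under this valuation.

β ⇒ γ = min(1, 1 − 0.29 + 0.41) = min(1, 1.12) = 1.00
γ ⊙ (β ⇒ γ) = max(0, 0.41 + 1.00 − 1) = max(0, 0.41) = 0.41
¬(γ ⊙ (β ⇒ γ)) = 1 − 0.41 = 0.59
¬¬(γ ⊙ (β ⇒ γ)) = 1 − 0.59 = 0.41
¬¬¬(γ ⊙ (β ⇒ γ)) = 1 − 0.41 = 0.59

0.59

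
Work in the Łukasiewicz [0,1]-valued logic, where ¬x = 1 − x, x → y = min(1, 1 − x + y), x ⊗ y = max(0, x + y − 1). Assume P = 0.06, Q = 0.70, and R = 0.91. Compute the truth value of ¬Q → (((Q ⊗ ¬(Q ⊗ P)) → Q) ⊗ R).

1.00

¬Q = 1 − 0.70 = 0.30
Q ⊗ P = max(0, 0.70 + 0.06 − 1) = max(0, -0.24) = 0.00
¬(Q ⊗ P) = 1 − 0.00 = 1.00
Q ⊗ ¬(Q ⊗ P) = max(0, 0.70 + 1.00 − 1) = max(0, 0.70) = 0.70
(Q ⊗ ¬(Q ⊗ P)) → Q = min(1, 1 − 0.70 + 0.70) = min(1, 1.00) = 1.00
((Q ⊗ ¬(Q ⊗ P)) → Q) ⊗ R = max(0, 1.00 + 0.91 − 1) = max(0, 0.91) = 0.91
¬Q → (((Q ⊗ ¬(Q ⊗ P)) → Q) ⊗ R) = min(1, 1 − 0.30 + 0.91) = min(1, 1.61) = 1.00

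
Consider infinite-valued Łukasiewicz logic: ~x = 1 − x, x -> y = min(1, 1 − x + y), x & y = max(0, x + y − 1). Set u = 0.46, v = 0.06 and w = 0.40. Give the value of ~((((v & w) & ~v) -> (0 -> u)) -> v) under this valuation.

v & w = max(0, 0.06 + 0.40 − 1) = max(0, -0.54) = 0.00
~v = 1 − 0.06 = 0.94
(v & w) & ~v = max(0, 0.00 + 0.94 − 1) = max(0, -0.06) = 0.00
0 -> u = min(1, 1 − 0.00 + 0.46) = min(1, 1.46) = 1.00
((v & w) & ~v) -> (0 -> u) = min(1, 1 − 0.00 + 1.00) = min(1, 2.00) = 1.00
(((v & w) & ~v) -> (0 -> u)) -> v = min(1, 1 − 1.00 + 0.06) = min(1, 0.06) = 0.06
~((((v & w) & ~v) -> (0 -> u)) -> v) = 1 − 0.06 = 0.94

0.94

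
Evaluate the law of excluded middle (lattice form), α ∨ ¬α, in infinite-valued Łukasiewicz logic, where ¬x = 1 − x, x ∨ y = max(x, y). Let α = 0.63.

¬α = 1 − 0.63 = 0.37
α ∨ ¬α = max(0.63, 0.37) = 0.63
(The value 0.63 < 1 shows this instance is not satisfied; not a Ł∞-tautology — its value is max(a, 1−a).)

0.63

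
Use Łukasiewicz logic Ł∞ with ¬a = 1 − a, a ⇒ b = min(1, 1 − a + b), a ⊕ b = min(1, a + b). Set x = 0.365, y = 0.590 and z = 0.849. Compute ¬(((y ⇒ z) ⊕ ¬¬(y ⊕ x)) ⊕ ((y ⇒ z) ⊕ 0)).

0.000

y ⇒ z = min(1, 1 − 0.590 + 0.849) = min(1, 1.259) = 1.000
y ⊕ x = min(1, 0.590 + 0.365) = min(1, 0.955) = 0.955
¬(y ⊕ x) = 1 − 0.955 = 0.045
¬¬(y ⊕ x) = 1 − 0.045 = 0.955
(y ⇒ z) ⊕ ¬¬(y ⊕ x) = min(1, 1.000 + 0.955) = min(1, 1.955) = 1.000
(y ⇒ z) ⊕ 0 = min(1, 1.000 + 0.000) = min(1, 1.000) = 1.000
((y ⇒ z) ⊕ ¬¬(y ⊕ x)) ⊕ ((y ⇒ z) ⊕ 0) = min(1, 1.000 + 1.000) = min(1, 2.000) = 1.000
¬(((y ⇒ z) ⊕ ¬¬(y ⊕ x)) ⊕ ((y ⇒ z) ⊕ 0)) = 1 − 1.000 = 0.000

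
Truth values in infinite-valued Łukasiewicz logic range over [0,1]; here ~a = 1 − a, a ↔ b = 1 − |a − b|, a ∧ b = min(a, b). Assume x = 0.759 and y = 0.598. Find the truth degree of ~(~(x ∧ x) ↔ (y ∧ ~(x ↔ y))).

x ∧ x = min(0.759, 0.759) = 0.759
~(x ∧ x) = 1 − 0.759 = 0.241
x ↔ y = 1 − |0.759 − 0.598| = 1 − 0.161 = 0.839
~(x ↔ y) = 1 − 0.839 = 0.161
y ∧ ~(x ↔ y) = min(0.598, 0.161) = 0.161
~(x ∧ x) ↔ (y ∧ ~(x ↔ y)) = 1 − |0.241 − 0.161| = 1 − 0.080 = 0.920
~(~(x ∧ x) ↔ (y ∧ ~(x ↔ y))) = 1 − 0.920 = 0.080

0.080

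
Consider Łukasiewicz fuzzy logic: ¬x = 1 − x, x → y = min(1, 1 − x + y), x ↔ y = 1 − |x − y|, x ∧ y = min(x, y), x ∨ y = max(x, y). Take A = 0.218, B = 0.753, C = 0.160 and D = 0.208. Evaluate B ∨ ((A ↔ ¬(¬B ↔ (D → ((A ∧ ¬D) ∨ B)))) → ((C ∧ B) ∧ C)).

¬B = 1 − 0.753 = 0.247
¬D = 1 − 0.208 = 0.792
A ∧ ¬D = min(0.218, 0.792) = 0.218
(A ∧ ¬D) ∨ B = max(0.218, 0.753) = 0.753
D → ((A ∧ ¬D) ∨ B) = min(1, 1 − 0.208 + 0.753) = min(1, 1.545) = 1.000
¬B ↔ (D → ((A ∧ ¬D) ∨ B)) = 1 − |0.247 − 1.000| = 1 − 0.753 = 0.247
¬(¬B ↔ (D → ((A ∧ ¬D) ∨ B))) = 1 − 0.247 = 0.753
A ↔ ¬(¬B ↔ (D → ((A ∧ ¬D) ∨ B))) = 1 − |0.218 − 0.753| = 1 − 0.535 = 0.465
C ∧ B = min(0.160, 0.753) = 0.160
(C ∧ B) ∧ C = min(0.160, 0.160) = 0.160
(A ↔ ¬(¬B ↔ (D → ((A ∧ ¬D) ∨ B)))) → ((C ∧ B) ∧ C) = min(1, 1 − 0.465 + 0.160) = min(1, 0.695) = 0.695
B ∨ ((A ↔ ¬(¬B ↔ (D → ((A ∧ ¬D) ∨ B)))) → ((C ∧ B) ∧ C)) = max(0.753, 0.695) = 0.753

0.753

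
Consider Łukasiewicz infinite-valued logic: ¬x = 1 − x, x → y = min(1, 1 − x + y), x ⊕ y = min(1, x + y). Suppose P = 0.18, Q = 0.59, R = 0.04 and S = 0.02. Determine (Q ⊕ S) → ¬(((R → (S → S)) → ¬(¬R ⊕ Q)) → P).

Q ⊕ S = min(1, 0.59 + 0.02) = min(1, 0.61) = 0.61
S → S = min(1, 1 − 0.02 + 0.02) = min(1, 1.00) = 1.00
R → (S → S) = min(1, 1 − 0.04 + 1.00) = min(1, 1.96) = 1.00
¬R = 1 − 0.04 = 0.96
¬R ⊕ Q = min(1, 0.96 + 0.59) = min(1, 1.55) = 1.00
¬(¬R ⊕ Q) = 1 − 1.00 = 0.00
(R → (S → S)) → ¬(¬R ⊕ Q) = min(1, 1 − 1.00 + 0.00) = min(1, 0.00) = 0.00
((R → (S → S)) → ¬(¬R ⊕ Q)) → P = min(1, 1 − 0.00 + 0.18) = min(1, 1.18) = 1.00
¬(((R → (S → S)) → ¬(¬R ⊕ Q)) → P) = 1 − 1.00 = 0.00
(Q ⊕ S) → ¬(((R → (S → S)) → ¬(¬R ⊕ Q)) → P) = min(1, 1 − 0.61 + 0.00) = min(1, 0.39) = 0.39

0.39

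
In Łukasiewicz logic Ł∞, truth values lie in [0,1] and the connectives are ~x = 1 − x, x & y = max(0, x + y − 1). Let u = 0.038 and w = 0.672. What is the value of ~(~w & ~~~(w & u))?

~w = 1 − 0.672 = 0.328
w & u = max(0, 0.672 + 0.038 − 1) = max(0, -0.290) = 0.000
~(w & u) = 1 − 0.000 = 1.000
~~(w & u) = 1 − 1.000 = 0.000
~~~(w & u) = 1 − 0.000 = 1.000
~w & ~~~(w & u) = max(0, 0.328 + 1.000 − 1) = max(0, 0.328) = 0.328
~(~w & ~~~(w & u)) = 1 − 0.328 = 0.672

0.672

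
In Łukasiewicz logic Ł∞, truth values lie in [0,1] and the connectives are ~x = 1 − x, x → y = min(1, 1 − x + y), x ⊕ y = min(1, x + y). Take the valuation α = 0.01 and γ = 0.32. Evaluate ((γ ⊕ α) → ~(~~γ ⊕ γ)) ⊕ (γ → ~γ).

1.00

γ ⊕ α = min(1, 0.32 + 0.01) = min(1, 0.33) = 0.33
~γ = 1 − 0.32 = 0.68
~~γ = 1 − 0.68 = 0.32
~~γ ⊕ γ = min(1, 0.32 + 0.32) = min(1, 0.64) = 0.64
~(~~γ ⊕ γ) = 1 − 0.64 = 0.36
(γ ⊕ α) → ~(~~γ ⊕ γ) = min(1, 1 − 0.33 + 0.36) = min(1, 1.03) = 1.00
γ → ~γ = min(1, 1 − 0.32 + 0.68) = min(1, 1.36) = 1.00
((γ ⊕ α) → ~(~~γ ⊕ γ)) ⊕ (γ → ~γ) = min(1, 1.00 + 1.00) = min(1, 2.00) = 1.00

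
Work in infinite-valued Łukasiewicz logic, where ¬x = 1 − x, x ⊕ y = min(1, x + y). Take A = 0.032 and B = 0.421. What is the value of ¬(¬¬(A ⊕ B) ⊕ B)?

0.126

A ⊕ B = min(1, 0.032 + 0.421) = min(1, 0.453) = 0.453
¬(A ⊕ B) = 1 − 0.453 = 0.547
¬¬(A ⊕ B) = 1 − 0.547 = 0.453
¬¬(A ⊕ B) ⊕ B = min(1, 0.453 + 0.421) = min(1, 0.874) = 0.874
¬(¬¬(A ⊕ B) ⊕ B) = 1 − 0.874 = 0.126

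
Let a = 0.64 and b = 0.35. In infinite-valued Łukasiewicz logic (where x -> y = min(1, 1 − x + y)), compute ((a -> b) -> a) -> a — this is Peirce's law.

a -> b = min(1, 1 − 0.64 + 0.35) = min(1, 0.71) = 0.71
(a -> b) -> a = min(1, 1 − 0.71 + 0.64) = min(1, 0.93) = 0.93
((a -> b) -> a) -> a = min(1, 1 − 0.93 + 0.64) = min(1, 0.71) = 0.71
(The value 0.71 < 1 shows this instance is not satisfied; not a Ł∞-tautology in general.)

0.71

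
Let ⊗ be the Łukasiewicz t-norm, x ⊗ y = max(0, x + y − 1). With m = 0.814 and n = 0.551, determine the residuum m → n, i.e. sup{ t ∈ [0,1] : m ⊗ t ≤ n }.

The residuum of the Łukasiewicz t-norm gives the supremum: min(1, 1 − 0.814 + 0.551).
1 − 0.814 + 0.551 = 0.737, so t = min(1, 0.737) = 0.737.
Check: 0.814 ⊗ 0.737 = max(0, 0.551) = 0.551 ≤ 0.551.

0.737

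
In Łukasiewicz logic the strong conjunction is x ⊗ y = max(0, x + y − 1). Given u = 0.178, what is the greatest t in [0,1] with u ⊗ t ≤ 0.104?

The residuum of the Łukasiewicz t-norm gives the supremum: min(1, 1 − 0.178 + 0.104).
1 − 0.178 + 0.104 = 0.926, so t = min(1, 0.926) = 0.926.
Check: 0.178 ⊗ 0.926 = max(0, 0.104) = 0.104 ≤ 0.104.

0.926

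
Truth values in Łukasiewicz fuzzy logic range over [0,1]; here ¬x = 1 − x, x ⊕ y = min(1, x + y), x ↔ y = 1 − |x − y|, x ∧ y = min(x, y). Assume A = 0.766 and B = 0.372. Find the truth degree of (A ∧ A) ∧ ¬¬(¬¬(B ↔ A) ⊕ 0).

0.606

A ∧ A = min(0.766, 0.766) = 0.766
B ↔ A = 1 − |0.372 − 0.766| = 1 − 0.394 = 0.606
¬(B ↔ A) = 1 − 0.606 = 0.394
¬¬(B ↔ A) = 1 − 0.394 = 0.606
¬¬(B ↔ A) ⊕ 0 = min(1, 0.606 + 0.000) = min(1, 0.606) = 0.606
¬(¬¬(B ↔ A) ⊕ 0) = 1 − 0.606 = 0.394
¬¬(¬¬(B ↔ A) ⊕ 0) = 1 − 0.394 = 0.606
(A ∧ A) ∧ ¬¬(¬¬(B ↔ A) ⊕ 0) = min(0.766, 0.606) = 0.606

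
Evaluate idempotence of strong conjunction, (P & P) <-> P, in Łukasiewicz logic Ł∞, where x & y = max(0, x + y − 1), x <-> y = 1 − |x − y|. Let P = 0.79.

0.79

P & P = max(0, 0.79 + 0.79 − 1) = max(0, 0.58) = 0.58
(P & P) <-> P = 1 − |0.58 − 0.79| = 1 − 0.21 = 0.79
(The value 0.79 < 1 shows this instance is not satisfied; fails in Ł∞ since a ⊗ a = max(0, 2a−1) ≠ a in general.)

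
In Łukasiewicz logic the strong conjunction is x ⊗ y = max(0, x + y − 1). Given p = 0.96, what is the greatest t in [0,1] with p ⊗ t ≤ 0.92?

The residuum of the Łukasiewicz t-norm gives the supremum: min(1, 1 − 0.96 + 0.92).
1 − 0.96 + 0.92 = 0.96, so t = min(1, 0.96) = 0.96.
Check: 0.96 ⊗ 0.96 = max(0, 0.92) = 0.92 ≤ 0.92.

0.96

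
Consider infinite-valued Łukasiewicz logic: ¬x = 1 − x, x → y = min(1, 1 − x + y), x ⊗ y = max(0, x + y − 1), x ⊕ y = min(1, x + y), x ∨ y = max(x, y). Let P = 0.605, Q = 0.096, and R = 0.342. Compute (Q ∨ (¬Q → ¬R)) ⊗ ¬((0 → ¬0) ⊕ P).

¬Q = 1 − 0.096 = 0.904
¬R = 1 − 0.342 = 0.658
¬Q → ¬R = min(1, 1 − 0.904 + 0.658) = min(1, 0.754) = 0.754
Q ∨ (¬Q → ¬R) = max(0.096, 0.754) = 0.754
¬0 = 1 − 0.000 = 1.000
0 → ¬0 = min(1, 1 − 0.000 + 1.000) = min(1, 2.000) = 1.000
(0 → ¬0) ⊕ P = min(1, 1.000 + 0.605) = min(1, 1.605) = 1.000
¬((0 → ¬0) ⊕ P) = 1 − 1.000 = 0.000
(Q ∨ (¬Q → ¬R)) ⊗ ¬((0 → ¬0) ⊕ P) = max(0, 0.754 + 0.000 − 1) = max(0, -0.246) = 0.000

0.000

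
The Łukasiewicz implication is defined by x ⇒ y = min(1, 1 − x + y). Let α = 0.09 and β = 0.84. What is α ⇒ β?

α ⇒ β = min(1, 1 − 0.09 + 0.84) = min(1, 1.75) = 1.00
For comparison, the Gödel implication (1 if x ≤ y else y) would give 1.00.

1.00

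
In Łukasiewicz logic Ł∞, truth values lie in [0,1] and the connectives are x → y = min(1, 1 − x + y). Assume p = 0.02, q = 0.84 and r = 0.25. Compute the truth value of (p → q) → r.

p → q = min(1, 1 − 0.02 + 0.84) = min(1, 1.82) = 1.00
(p → q) → r = min(1, 1 − 1.00 + 0.25) = min(1, 0.25) = 0.25

0.25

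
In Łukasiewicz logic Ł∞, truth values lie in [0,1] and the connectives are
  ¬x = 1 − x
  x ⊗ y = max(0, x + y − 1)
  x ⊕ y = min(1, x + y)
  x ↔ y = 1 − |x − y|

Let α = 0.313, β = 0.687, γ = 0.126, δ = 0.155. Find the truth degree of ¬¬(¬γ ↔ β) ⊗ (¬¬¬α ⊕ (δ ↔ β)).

¬γ = 1 − 0.126 = 0.874
¬γ ↔ β = 1 − |0.874 − 0.687| = 1 − 0.187 = 0.813
¬(¬γ ↔ β) = 1 − 0.813 = 0.187
¬¬(¬γ ↔ β) = 1 − 0.187 = 0.813
¬α = 1 − 0.313 = 0.687
¬¬α = 1 − 0.687 = 0.313
¬¬¬α = 1 − 0.313 = 0.687
δ ↔ β = 1 − |0.155 − 0.687| = 1 − 0.532 = 0.468
¬¬¬α ⊕ (δ ↔ β) = min(1, 0.687 + 0.468) = min(1, 1.155) = 1.000
¬¬(¬γ ↔ β) ⊗ (¬¬¬α ⊕ (δ ↔ β)) = max(0, 0.813 + 1.000 − 1) = max(0, 0.813) = 0.813

0.813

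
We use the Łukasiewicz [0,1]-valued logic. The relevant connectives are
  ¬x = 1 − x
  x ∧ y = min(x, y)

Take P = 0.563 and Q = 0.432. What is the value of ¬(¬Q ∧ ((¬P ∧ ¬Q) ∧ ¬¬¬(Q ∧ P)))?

0.563

¬Q = 1 − 0.432 = 0.568
¬P = 1 − 0.563 = 0.437
¬P ∧ ¬Q = min(0.437, 0.568) = 0.437
Q ∧ P = min(0.432, 0.563) = 0.432
¬(Q ∧ P) = 1 − 0.432 = 0.568
¬¬(Q ∧ P) = 1 − 0.568 = 0.432
¬¬¬(Q ∧ P) = 1 − 0.432 = 0.568
(¬P ∧ ¬Q) ∧ ¬¬¬(Q ∧ P) = min(0.437, 0.568) = 0.437
¬Q ∧ ((¬P ∧ ¬Q) ∧ ¬¬¬(Q ∧ P)) = min(0.568, 0.437) = 0.437
¬(¬Q ∧ ((¬P ∧ ¬Q) ∧ ¬¬¬(Q ∧ P))) = 1 − 0.437 = 0.563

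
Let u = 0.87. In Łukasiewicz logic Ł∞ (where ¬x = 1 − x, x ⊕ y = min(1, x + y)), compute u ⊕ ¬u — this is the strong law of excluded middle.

¬u = 1 − 0.87 = 0.13
u ⊕ ¬u = min(1, 0.87 + 0.13) = min(1, 1.00) = 1.00
(As expected: always 1 in Ł∞ since a ⊕ (1−a) = 1.)

1.00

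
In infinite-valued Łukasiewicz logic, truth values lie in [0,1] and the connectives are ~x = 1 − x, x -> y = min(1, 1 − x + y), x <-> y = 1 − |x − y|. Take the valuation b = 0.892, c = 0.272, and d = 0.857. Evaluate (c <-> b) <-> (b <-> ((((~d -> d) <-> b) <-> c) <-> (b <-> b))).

c <-> b = 1 − |0.272 − 0.892| = 1 − 0.620 = 0.380
~d = 1 − 0.857 = 0.143
~d -> d = min(1, 1 − 0.143 + 0.857) = min(1, 1.714) = 1.000
(~d -> d) <-> b = 1 − |1.000 − 0.892| = 1 − 0.108 = 0.892
((~d -> d) <-> b) <-> c = 1 − |0.892 − 0.272| = 1 − 0.620 = 0.380
b <-> b = 1 − |0.892 − 0.892| = 1 − 0.000 = 1.000
(((~d -> d) <-> b) <-> c) <-> (b <-> b) = 1 − |0.380 − 1.000| = 1 − 0.620 = 0.380
b <-> ((((~d -> d) <-> b) <-> c) <-> (b <-> b)) = 1 − |0.892 − 0.380| = 1 − 0.512 = 0.488
(c <-> b) <-> (b <-> ((((~d -> d) <-> b) <-> c) <-> (b <-> b))) = 1 − |0.380 − 0.488| = 1 − 0.108 = 0.892

0.892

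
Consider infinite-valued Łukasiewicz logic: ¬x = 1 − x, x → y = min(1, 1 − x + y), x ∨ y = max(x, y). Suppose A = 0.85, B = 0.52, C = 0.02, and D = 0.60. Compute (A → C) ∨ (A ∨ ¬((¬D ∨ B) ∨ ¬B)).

A → C = min(1, 1 − 0.85 + 0.02) = min(1, 0.17) = 0.17
¬D = 1 − 0.60 = 0.40
¬D ∨ B = max(0.40, 0.52) = 0.52
¬B = 1 − 0.52 = 0.48
(¬D ∨ B) ∨ ¬B = max(0.52, 0.48) = 0.52
¬((¬D ∨ B) ∨ ¬B) = 1 − 0.52 = 0.48
A ∨ ¬((¬D ∨ B) ∨ ¬B) = max(0.85, 0.48) = 0.85
(A → C) ∨ (A ∨ ¬((¬D ∨ B) ∨ ¬B)) = max(0.17, 0.85) = 0.85

0.85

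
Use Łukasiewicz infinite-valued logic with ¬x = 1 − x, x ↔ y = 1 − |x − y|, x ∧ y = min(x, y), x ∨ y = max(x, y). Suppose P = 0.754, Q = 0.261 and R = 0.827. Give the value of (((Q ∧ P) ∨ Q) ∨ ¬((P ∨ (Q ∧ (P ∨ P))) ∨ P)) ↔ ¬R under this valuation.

0.912

Q ∧ P = min(0.261, 0.754) = 0.261
(Q ∧ P) ∨ Q = max(0.261, 0.261) = 0.261
P ∨ P = max(0.754, 0.754) = 0.754
Q ∧ (P ∨ P) = min(0.261, 0.754) = 0.261
P ∨ (Q ∧ (P ∨ P)) = max(0.754, 0.261) = 0.754
(P ∨ (Q ∧ (P ∨ P))) ∨ P = max(0.754, 0.754) = 0.754
¬((P ∨ (Q ∧ (P ∨ P))) ∨ P) = 1 − 0.754 = 0.246
((Q ∧ P) ∨ Q) ∨ ¬((P ∨ (Q ∧ (P ∨ P))) ∨ P) = max(0.261, 0.246) = 0.261
¬R = 1 − 0.827 = 0.173
(((Q ∧ P) ∨ Q) ∨ ¬((P ∨ (Q ∧ (P ∨ P))) ∨ P)) ↔ ¬R = 1 − |0.261 − 0.173| = 1 − 0.088 = 0.912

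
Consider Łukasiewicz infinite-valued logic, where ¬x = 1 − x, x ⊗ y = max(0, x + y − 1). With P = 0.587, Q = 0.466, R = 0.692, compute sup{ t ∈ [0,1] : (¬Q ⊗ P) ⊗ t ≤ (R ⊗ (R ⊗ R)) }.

¬Q = 1 − 0.466 = 0.534
¬Q ⊗ P = max(0, 0.534 + 0.587 − 1) = max(0, 0.121) = 0.121
So the left factor is ¬Q ⊗ P = 0.121.
R ⊗ R = max(0, 0.692 + 0.692 − 1) = max(0, 0.384) = 0.384
R ⊗ (R ⊗ R) = max(0, 0.692 + 0.384 − 1) = max(0, 0.076) = 0.076
So the right-hand bound is R ⊗ (R ⊗ R) = 0.076.
The residuum of the Łukasiewicz t-norm gives the supremum: min(1, 1 − 0.121 + 0.076).
1 − 0.121 + 0.076 = 0.955, so t = min(1, 0.955) = 0.955.
Check: 0.121 ⊗ 0.955 = max(0, 0.076) = 0.076 ≤ 0.076.

0.955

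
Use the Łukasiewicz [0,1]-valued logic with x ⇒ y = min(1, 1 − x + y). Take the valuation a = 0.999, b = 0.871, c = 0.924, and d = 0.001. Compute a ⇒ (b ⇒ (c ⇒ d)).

0.207

c ⇒ d = min(1, 1 − 0.924 + 0.001) = min(1, 0.077) = 0.077
b ⇒ (c ⇒ d) = min(1, 1 − 0.871 + 0.077) = min(1, 0.206) = 0.206
a ⇒ (b ⇒ (c ⇒ d)) = min(1, 1 − 0.999 + 0.206) = min(1, 0.207) = 0.207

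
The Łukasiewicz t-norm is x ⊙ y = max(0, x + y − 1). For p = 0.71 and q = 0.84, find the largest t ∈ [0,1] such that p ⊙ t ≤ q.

The residuum of the Łukasiewicz t-norm gives the supremum: min(1, 1 − 0.71 + 0.84).
1 − 0.71 + 0.84 = 1.13, so t = min(1, 1.13) = 1.00.
Check: 0.71 ⊙ 1.00 = max(0, 0.71) = 0.71 ≤ 0.84.

1.00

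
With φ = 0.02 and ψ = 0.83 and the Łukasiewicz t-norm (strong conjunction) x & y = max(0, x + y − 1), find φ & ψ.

0.00

φ & ψ = max(0, 0.02 + 0.83 − 1) = max(0, -0.15) = 0.00
For comparison, the Gödel (minimum) t-norm min(x, y) would give 0.02.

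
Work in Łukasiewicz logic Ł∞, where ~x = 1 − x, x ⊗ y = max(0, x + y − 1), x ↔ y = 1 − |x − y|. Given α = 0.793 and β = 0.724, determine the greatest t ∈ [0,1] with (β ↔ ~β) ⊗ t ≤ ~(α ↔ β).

~β = 1 − 0.724 = 0.276
β ↔ ~β = 1 − |0.724 − 0.276| = 1 − 0.448 = 0.552
So the left factor is β ↔ ~β = 0.552.
α ↔ β = 1 − |0.793 − 0.724| = 1 − 0.069 = 0.931
~(α ↔ β) = 1 − 0.931 = 0.069
So the right-hand bound is ~(α ↔ β) = 0.069.
The residuum of the Łukasiewicz t-norm gives the supremum: min(1, 1 − 0.552 + 0.069).
1 − 0.552 + 0.069 = 0.517, so t = min(1, 0.517) = 0.517.
Check: 0.552 ⊗ 0.517 = max(0, 0.069) = 0.069 ≤ 0.069.

0.517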